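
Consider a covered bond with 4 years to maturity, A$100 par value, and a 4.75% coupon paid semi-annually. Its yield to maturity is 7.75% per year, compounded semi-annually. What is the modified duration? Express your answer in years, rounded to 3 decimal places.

Periodic yield y = 0.03875. First find Macaulay duration:
  t   CF        PV=CF/(1+0.03875)^t    t·PV
  1        2.375         2.2864         2.2864
  2        2.375         2.2011         4.4022
  3        2.375         2.1190         6.3570
  4        2.375         2.0399         8.1598
  5        2.375         1.9639         9.8193
  6        2.375         1.8906        11.3435
  7        2.375         1.8201        12.7404
  8      102.375        75.5276       604.2207
  Σ                     89.8486       659.3294
P = 89.8486; Macaulay duration = 659.3294 / 89.8486 = 7.33823 half-year periods = 3.66912 years.
Modified duration = D_Mac / (1 + y) = 3.66912 / 1.03875 = 3.53224 years.

3.532 years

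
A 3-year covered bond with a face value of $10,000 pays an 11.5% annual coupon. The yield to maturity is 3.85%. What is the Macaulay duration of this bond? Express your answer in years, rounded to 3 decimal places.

Periodic yield y = 0.0385. Discount each cash flow and weight by its year:
  t   CF        PV=CF/(1+0.0385)^t    t·PV
  1     1,150.00     1,107.3664     1,107.3664
  2     1,150.00     1,066.3133     2,132.6267
  3    11,150.00     9,955.3232    29,865.9697
  Σ                 12,129.0029    33,105.9627
Price P = Σ PV = 12,129.0029.
Macaulay duration = Σ(t·PV) / P = 33,105.9627 / 12,129.0029 = 2.72949 years.

2.729 years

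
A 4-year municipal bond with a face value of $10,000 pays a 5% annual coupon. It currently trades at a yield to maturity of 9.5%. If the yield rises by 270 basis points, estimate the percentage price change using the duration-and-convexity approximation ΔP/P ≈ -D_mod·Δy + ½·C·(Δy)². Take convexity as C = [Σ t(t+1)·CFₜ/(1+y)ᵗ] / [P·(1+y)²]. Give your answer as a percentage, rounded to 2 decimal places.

-8.57%

With y = 0.095:
  t   CF        PV=CF/(1+0.095)^t    t·PV        t(t+1)·PV
  1       500.00       456.6210       456.6210         913.2420
  2       500.00       417.0055       834.0110       2,502.0329
  3       500.00       380.8269     1,142.4808       4,569.9231
  4    10,500.00     7,303.5301    29,214.1203     146,070.6016
  Σ                  8,557.9835    31,647.2331     154,055.7997
P = 8,557.9835; D_Mac = 3.69798 yrs; D_mod = 3.37715 yrs; C = 15.01338.
Duration effect: -3.37715 × (+0.027) = -0.091183
Convexity effect: 0.5 × 15.01338 × (0.027)² = +0.0054724
ΔP/P ≈ -0.091183 + 0.0054724 = -0.085711 = -8.5711%.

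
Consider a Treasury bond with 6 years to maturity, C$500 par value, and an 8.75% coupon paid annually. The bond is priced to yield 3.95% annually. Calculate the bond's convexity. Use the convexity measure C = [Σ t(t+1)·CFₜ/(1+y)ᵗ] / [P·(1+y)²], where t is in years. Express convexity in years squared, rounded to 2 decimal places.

With y = 0.0395:
  t   CF        PV=CF/(1+0.0395)^t    t·PV        t(t+1)·PV
  1        43.75        42.0875        42.0875          84.1751
  2        43.75        40.4883        80.9765         242.9295
  3        43.75        38.9497       116.8492         467.3969
  4        43.75        37.4697       149.8788         749.3938
  5        43.75        36.0459       180.2294       1,081.3763
  6       543.75       430.9752     2,585.8514      18,100.9596
  Σ                    626.0163     3,155.8728      20,726.2311
P = 626.0163.
Convexity = Σ t(t+1)·PV / [P·(1+y)²] = 20,726.2311 / (626.0163 × 1.080560) = 30.63978.

30.64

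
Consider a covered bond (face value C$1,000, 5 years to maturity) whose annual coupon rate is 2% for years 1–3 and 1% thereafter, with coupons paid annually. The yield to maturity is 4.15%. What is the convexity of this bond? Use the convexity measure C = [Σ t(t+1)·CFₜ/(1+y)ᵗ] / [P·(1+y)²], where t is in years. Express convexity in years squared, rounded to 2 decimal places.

With y = 0.0415:
  t   CF        PV=CF/(1+0.0415)^t    t·PV        t(t+1)·PV
  1        20.00        19.2031        19.2031          38.4061
  2        20.00        18.4379        36.8758         110.6274
  3        20.00        17.7032        53.1096         212.4386
  4        10.00         8.4989        33.9956         169.9781
  5     1,010.00       824.1856     4,120.9278      24,725.5669
  Σ                    888.0287     4,264.1119      25,257.0171
P = 888.0287.
Convexity = Σ t(t+1)·PV / [P·(1+y)²] = 25,257.0171 / (888.0287 × 1.084722) = 26.22023.

26.22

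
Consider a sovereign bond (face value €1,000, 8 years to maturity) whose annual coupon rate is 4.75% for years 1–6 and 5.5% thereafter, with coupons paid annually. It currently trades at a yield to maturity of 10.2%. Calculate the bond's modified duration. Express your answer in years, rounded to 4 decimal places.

Periodic yield y = 0.102. First find Macaulay duration:
  t   CF        PV=CF/(1+0.102)^t    t·PV
  1        47.50        43.1034        43.1034
  2        47.50        39.1138        78.2277
  3        47.50        35.4935       106.4805
  4        47.50        32.2083       128.8330
  5        47.50        29.2271       146.1355
  6        47.50        26.5219       159.1312
  7        55.00        27.8671       195.0696
  8     1,055.00       485.0647     3,880.5179
  Σ                    718.5998     4,737.4988
P = 718.5998; Macaulay duration = 4,737.4988 / 718.5998 = 6.59268 years.
Modified duration = D_Mac / (1 + y) = 6.59268 / 1.102 = 5.98247 years.

5.9825 years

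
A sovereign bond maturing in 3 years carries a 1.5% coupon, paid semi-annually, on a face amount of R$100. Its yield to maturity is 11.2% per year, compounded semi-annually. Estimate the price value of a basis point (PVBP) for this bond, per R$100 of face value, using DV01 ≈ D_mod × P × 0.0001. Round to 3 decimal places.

Periodic yield y = 0.056.
  t   CF        PV=CF/(1+0.056)^t    t·PV
  1         0.75         0.7102         0.7102
  2         0.75         0.6726         1.3451
  3         0.75         0.6369         1.9107
  4         0.75         0.6031         2.4125
  5         0.75         0.5711         2.8557
  6       100.75        72.6543       435.9260
  Σ                     75.8483       445.1603
P = 75.8483; D_Mac = 5.86909 half-year periods = 2.93454 yrs; D_mod = 2.77892 yrs.
DV01 ≈ 2.77892 × 75.8483 × 0.0001 = 0.021078.

R$0.021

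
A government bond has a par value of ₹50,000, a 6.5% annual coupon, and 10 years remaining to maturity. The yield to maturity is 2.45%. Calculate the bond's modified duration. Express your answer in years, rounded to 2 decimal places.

Periodic yield y = 0.0245. First find Macaulay duration:
  t   CF        PV=CF/(1+0.0245)^t    t·PV
  1     3,250.00     3,172.2792     3,172.2792
  2     3,250.00     3,096.4169     6,192.8339
  3     3,250.00     3,022.3689     9,067.1067
  4     3,250.00     2,950.0917    11,800.3666
  5     3,250.00     2,879.5429    14,397.7143
  6     3,250.00     2,810.6812    16,864.0870
  7     3,250.00     2,743.4662    19,204.2637
  8     3,250.00     2,677.8587    21,422.8697
  9     3,250.00     2,613.8201    23,524.3811
  10   53,250.00    41,802.2814   418,022.8143
  Σ                 67,768.8072   543,668.7165
P = 67,768.8072; Macaulay duration = 543,668.7165 / 67,768.8072 = 8.02240 years.
Modified duration = D_Mac / (1 + y) = 8.02240 / 1.0245 = 7.83055 years.

7.83 years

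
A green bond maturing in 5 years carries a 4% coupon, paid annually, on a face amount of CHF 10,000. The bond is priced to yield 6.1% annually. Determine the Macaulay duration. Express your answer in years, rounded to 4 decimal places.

4.6096 years

Periodic yield y = 0.061. Discount each cash flow and weight by its year:
  t   CF        PV=CF/(1+0.061)^t    t·PV
  1       400.00       377.0028       377.0028
  2       400.00       355.3278       710.6557
  3       400.00       334.8990     1,004.6970
  4       400.00       315.6447     1,262.5787
  5    10,400.00     7,734.9306    38,674.6529
  Σ                  9,117.8049    42,029.5870
Price P = Σ PV = 9,117.8049.
Macaulay duration = Σ(t·PV) / P = 42,029.5870 / 9,117.8049 = 4.60962 years.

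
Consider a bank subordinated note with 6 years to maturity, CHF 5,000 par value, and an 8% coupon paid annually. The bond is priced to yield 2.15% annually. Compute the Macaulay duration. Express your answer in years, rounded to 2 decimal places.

5.14 years

Periodic yield y = 0.0215. Discount each cash flow and weight by its year:
  t   CF        PV=CF/(1+0.0215)^t    t·PV
  1       400.00       391.5810       391.5810
  2       400.00       383.3392       766.6784
  3       400.00       375.2709     1,125.8127
  4       400.00       367.3724     1,469.4895
  5       400.00       359.6401     1,798.2006
  6     5,400.00     4,752.9532    28,517.7189
  Σ                  6,630.1568    34,069.4812
Price P = Σ PV = 6,630.1568.
Macaulay duration = Σ(t·PV) / P = 34,069.4812 / 6,630.1568 = 5.13856 years.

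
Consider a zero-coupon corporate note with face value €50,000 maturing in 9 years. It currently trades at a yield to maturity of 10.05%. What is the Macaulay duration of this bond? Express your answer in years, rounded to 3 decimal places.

9.000 years

A zero-coupon bond has a single cash flow at maturity, so its Macaulay duration equals its maturity: 9 years.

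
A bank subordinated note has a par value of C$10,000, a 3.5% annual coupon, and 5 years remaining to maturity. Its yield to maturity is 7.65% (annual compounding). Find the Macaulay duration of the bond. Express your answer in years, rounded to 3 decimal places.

Periodic yield y = 0.0765. Discount each cash flow and weight by its year:
  t   CF        PV=CF/(1+0.0765)^t    t·PV
  1       350.00       325.1277       325.1277
  2       350.00       302.0230       604.0459
  3       350.00       280.5601       841.6804
  4       350.00       260.6225     1,042.4900
  5    10,350.00     7,159.2937    35,796.4685
  Σ                  8,327.6270    38,609.8125
Price P = Σ PV = 8,327.6270.
Macaulay duration = Σ(t·PV) / P = 38,609.8125 / 8,327.6270 = 4.63635 years.

4.636 years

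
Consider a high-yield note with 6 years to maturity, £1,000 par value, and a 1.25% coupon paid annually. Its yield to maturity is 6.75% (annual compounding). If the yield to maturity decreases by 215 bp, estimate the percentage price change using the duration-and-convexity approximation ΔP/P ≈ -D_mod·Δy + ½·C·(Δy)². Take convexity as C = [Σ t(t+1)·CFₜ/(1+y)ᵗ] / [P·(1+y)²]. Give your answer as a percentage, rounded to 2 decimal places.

+12.45%

With y = 0.0675:
  t   CF        PV=CF/(1+0.0675)^t    t·PV        t(t+1)·PV
  1        12.50        11.7096        11.7096          23.4192
  2        12.50        10.9692        21.9384          65.8151
  3        12.50        10.2756        30.8267         123.3070
  4        12.50         9.6258        38.5033         192.5167
  5        12.50         9.0172        45.0859         270.5153
  6     1,012.50       684.2073     4,105.2440      28,736.7083
  Σ                    735.8047     4,253.3080      29,412.2816
P = 735.8047; D_Mac = 5.78048 yrs; D_mod = 5.41497 yrs; C = 35.07764.
Duration effect: -5.41497 × (-0.0215) = +0.116422
Convexity effect: 0.5 × 35.07764 × (-0.0215)² = +0.0081073
ΔP/P ≈ +0.116422 + 0.0081073 = +0.124529 = +12.4529%.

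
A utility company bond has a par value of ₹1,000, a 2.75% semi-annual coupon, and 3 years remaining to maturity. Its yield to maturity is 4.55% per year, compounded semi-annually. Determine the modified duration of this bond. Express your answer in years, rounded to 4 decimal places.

Periodic yield y = 0.02275. First find Macaulay duration:
  t   CF        PV=CF/(1+0.02275)^t    t·PV
  1        13.75        13.4441        13.4441
  2        13.75        13.1451        26.2902
  3        13.75        12.8527        38.5581
  4        13.75        12.5668        50.2672
  5        13.75        12.2873        61.4363
  6     1,013.75       885.7557     5,314.5340
  Σ                    950.0517     5,504.5299
P = 950.0517; Macaulay duration = 5,504.5299 / 950.0517 = 5.79393 half-year periods = 2.89696 years.
Modified duration = D_Mac / (1 + y) = 2.89696 / 1.02275 = 2.83252 years.

2.8325 years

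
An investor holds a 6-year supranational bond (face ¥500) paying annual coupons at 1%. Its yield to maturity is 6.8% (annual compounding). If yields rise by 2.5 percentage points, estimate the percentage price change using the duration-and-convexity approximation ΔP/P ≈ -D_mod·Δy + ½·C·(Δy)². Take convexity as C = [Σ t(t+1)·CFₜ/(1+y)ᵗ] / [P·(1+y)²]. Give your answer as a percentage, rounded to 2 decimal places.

With y = 0.068:
  t   CF        PV=CF/(1+0.068)^t    t·PV        t(t+1)·PV
  1         5.00         4.6816         4.6816           9.3633
  2         5.00         4.3836         8.7671          26.3014
  3         5.00         4.1045        12.3134          49.2535
  4         5.00         3.8431        15.3725          76.8626
  5         5.00         3.5984        17.9922         107.9531
  6       505.00       340.3015     2,041.8090      14,292.6630
  Σ                    360.9127     2,100.9359      14,562.3968
P = 360.9127; D_Mac = 5.82117 yrs; D_mod = 5.45054 yrs; C = 35.37432.
Duration effect: -5.45054 × (+0.025) = -0.136263
Convexity effect: 0.5 × 35.37432 × (0.025)² = +0.0110545
ΔP/P ≈ -0.136263 + 0.0110545 = -0.125209 = -12.5209%.

-12.52%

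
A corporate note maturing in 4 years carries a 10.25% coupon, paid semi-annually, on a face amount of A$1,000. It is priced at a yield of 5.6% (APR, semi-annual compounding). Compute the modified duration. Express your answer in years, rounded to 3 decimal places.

3.339 years

Periodic yield y = 0.028. First find Macaulay duration:
  t   CF        PV=CF/(1+0.028)^t    t·PV
  1        51.25        49.8541        49.8541
  2        51.25        48.4962        96.9924
  3        51.25        47.1753       141.5259
  4        51.25        45.8904       183.5614
  5        51.25        44.6404       223.2021
  6        51.25        43.4245       260.5472
  7        51.25        42.2418       295.6924
  8     1,051.25       842.8710     6,742.9677
  Σ                  1,164.5936     7,994.3431
P = 1,164.5936; Macaulay duration = 7,994.3431 / 1,164.5936 = 6.86449 half-year periods = 3.43225 years.
Modified duration = D_Mac / (1 + y) = 3.43225 / 1.028 = 3.33876 years.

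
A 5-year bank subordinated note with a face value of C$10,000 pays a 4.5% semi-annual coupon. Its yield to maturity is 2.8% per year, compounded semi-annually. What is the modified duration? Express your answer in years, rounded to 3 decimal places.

4.491 years

Periodic yield y = 0.014. First find Macaulay duration:
  t   CF        PV=CF/(1+0.014)^t    t·PV
  1       225.00       221.8935       221.8935
  2       225.00       218.8299       437.6597
  3       225.00       215.8086       647.4257
  4       225.00       212.8289       851.3158
  5       225.00       209.8905     1,049.4524
  6       225.00       206.9926     1,241.9555
  7       225.00       204.1347     1,428.9429
  8       225.00       201.3163     1,610.5302
  9       225.00       198.5368     1,786.8308
  10   10,225.00     8,897.8231    88,978.2309
  Σ                 10,788.0547    98,254.2374
P = 10,788.0547; Macaulay duration = 98,254.2374 / 10,788.0547 = 9.10769 half-year periods = 4.55384 years.
Modified duration = D_Mac / (1 + y) = 4.55384 / 1.014 = 4.49097 years.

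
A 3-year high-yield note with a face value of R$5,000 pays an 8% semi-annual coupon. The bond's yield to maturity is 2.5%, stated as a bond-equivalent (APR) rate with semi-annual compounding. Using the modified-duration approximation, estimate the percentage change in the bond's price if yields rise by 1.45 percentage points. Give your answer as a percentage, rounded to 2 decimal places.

Periodic yield y = 0.0125. Modified duration first:
  t   CF        PV=CF/(1+0.0125)^t    t·PV
  1       200.00       197.5309       197.5309
  2       200.00       195.0922       390.1844
  3       200.00       192.6837       578.0510
  4       200.00       190.3049       761.2194
  5       200.00       187.9554       939.7771
  6     5,200.00     4,826.5094    28,959.0561
  Σ                  5,790.0764    31,825.8189
P = 5,790.0764; D_Mac = 5.49661 half-year periods = 2.74831 yrs; D_mod = 2.74831/(1+0.0125) = 2.71438 yrs.
ΔP/P ≈ -D_mod · Δy = -2.71438 × (+0.0145) = -0.039358 = -3.9358%.

-3.94%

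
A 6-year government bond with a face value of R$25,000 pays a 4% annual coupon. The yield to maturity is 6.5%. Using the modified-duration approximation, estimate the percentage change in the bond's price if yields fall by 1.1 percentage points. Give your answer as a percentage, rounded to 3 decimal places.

+5.587%

Periodic yield y = 0.065. Modified duration first:
  t   CF        PV=CF/(1+0.065)^t    t·PV
  1     1,000.00       938.9671       938.9671
  2     1,000.00       881.6593     1,763.3186
  3     1,000.00       827.8491     2,483.5473
  4     1,000.00       777.3231     3,109.2924
  5     1,000.00       729.8808     3,649.4042
  6    26,000.00    17,818.6871   106,912.1225
  Σ                 21,974.3665   118,856.6521
P = 21,974.3665; D_Mac = 5.40888 yrs; D_mod = 5.40888/(1+0.065) = 5.07876 yrs.
ΔP/P ≈ -D_mod · Δy = -5.07876 × (-0.011) = +0.055866 = +5.5866%.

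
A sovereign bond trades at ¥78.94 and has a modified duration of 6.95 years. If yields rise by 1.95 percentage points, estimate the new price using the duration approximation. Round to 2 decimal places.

¥68.24

Duration approximation: ΔP/P ≈ -D_mod · Δy = -6.95 × (+0.0195) = -0.135525.
New price ≈ 78.94 × (1 - 0.135525) = 68.2416565.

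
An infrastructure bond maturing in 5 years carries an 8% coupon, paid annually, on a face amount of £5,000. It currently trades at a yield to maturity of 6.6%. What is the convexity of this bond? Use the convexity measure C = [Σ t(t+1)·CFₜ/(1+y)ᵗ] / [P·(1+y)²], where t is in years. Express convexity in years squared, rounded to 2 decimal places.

21.74

With y = 0.066:
  t   CF        PV=CF/(1+0.066)^t    t·PV        t(t+1)·PV
  1       400.00       375.2345       375.2345         750.4690
  2       400.00       352.0024       704.0047       2,112.0142
  3       400.00       330.2086       990.6258       3,962.5032
  4       400.00       309.7642     1,239.0567       6,195.2833
  5     5,400.00     3,922.9045    19,614.5225     117,687.1352
  Σ                  5,290.1142    22,923.4442     130,707.4049
P = 5,290.1142.
Convexity = Σ t(t+1)·PV / [P·(1+y)²] = 130,707.4049 / (5,290.1142 × 1.136356) = 21.74306.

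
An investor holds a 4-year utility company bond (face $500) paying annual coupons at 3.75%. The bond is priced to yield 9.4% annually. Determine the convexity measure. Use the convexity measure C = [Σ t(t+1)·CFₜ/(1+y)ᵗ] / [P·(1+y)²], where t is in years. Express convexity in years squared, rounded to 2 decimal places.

15.40

With y = 0.094:
  t   CF        PV=CF/(1+0.094)^t    t·PV        t(t+1)·PV
  1        18.75        17.1389        17.1389          34.2779
  2        18.75        15.6663        31.3326          93.9978
  3        18.75        14.3202        42.9606         171.8425
  4       518.75       362.1503     1,448.6011       7,243.0055
  Σ                    409.2757     1,540.0333       7,543.1237
P = 409.2757.
Convexity = Σ t(t+1)·PV / [P·(1+y)²] = 7,543.1237 / (409.2757 × 1.196836) = 15.39929.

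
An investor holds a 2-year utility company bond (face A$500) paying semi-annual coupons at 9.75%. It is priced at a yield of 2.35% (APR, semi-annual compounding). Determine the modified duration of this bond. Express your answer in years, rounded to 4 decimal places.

1.8528 years

Periodic yield y = 0.01175. First find Macaulay duration:
  t   CF        PV=CF/(1+0.01175)^t    t·PV
  1       24.375        24.0919        24.0919
  2       24.375        23.8121        47.6243
  3       24.375        23.5356        70.6068
  4      524.375       500.4367     2,001.7467
  Σ                    571.8763     2,144.0696
P = 571.8763; Macaulay duration = 2,144.0696 / 571.8763 = 3.74918 half-year periods = 1.87459 years.
Modified duration = D_Mac / (1 + y) = 1.87459 / 1.01175 = 1.85282 years.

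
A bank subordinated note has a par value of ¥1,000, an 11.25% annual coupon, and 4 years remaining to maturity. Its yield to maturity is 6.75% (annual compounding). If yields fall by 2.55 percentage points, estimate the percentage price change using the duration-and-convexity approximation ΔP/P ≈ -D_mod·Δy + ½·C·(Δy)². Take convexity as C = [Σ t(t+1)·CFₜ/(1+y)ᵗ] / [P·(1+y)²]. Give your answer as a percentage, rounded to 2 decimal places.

+8.77%

With y = 0.0675:
  t   CF        PV=CF/(1+0.0675)^t    t·PV        t(t+1)·PV
  1       112.50       105.3864       105.3864         210.7728
  2       112.50        98.7226       197.4453         592.3358
  3       112.50        92.4802       277.4407       1,109.7627
  4     1,112.50       856.6994     3,426.7978      17,133.9889
  Σ                  1,153.2887     4,007.0701      19,046.8602
P = 1,153.2887; D_Mac = 3.47447 yrs; D_mod = 3.25478 yrs; C = 14.49271.
Duration effect: -3.25478 × (-0.0255) = +0.082997
Convexity effect: 0.5 × 14.49271 × (-0.0255)² = +0.0047119
ΔP/P ≈ +0.082997 + 0.0047119 = +0.087709 = +8.7709%.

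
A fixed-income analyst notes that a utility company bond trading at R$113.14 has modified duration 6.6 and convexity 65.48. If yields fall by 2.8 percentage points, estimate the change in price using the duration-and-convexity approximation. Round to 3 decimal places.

+R$23.812

Duration effect: -D_mod·Δy = -6.6 × (-0.028) = +0.184800
Convexity effect: ½·C·(Δy)² = 0.5 × 65.48 × (-0.028)² = +0.02566816
ΔP/P ≈ +0.184800 + 0.02566816 = +0.21046816
ΔP ≈ 113.14 × (+0.21046816) = +23.8123676224.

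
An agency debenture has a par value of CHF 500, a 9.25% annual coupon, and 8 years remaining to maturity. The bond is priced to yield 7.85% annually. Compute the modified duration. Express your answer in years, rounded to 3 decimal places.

5.632 years

Periodic yield y = 0.0785. First find Macaulay duration:
  t   CF        PV=CF/(1+0.0785)^t    t·PV
  1        46.25        42.8836        42.8836
  2        46.25        39.7623        79.5246
  3        46.25        36.8681       110.6044
  4        46.25        34.1847       136.7386
  5        46.25        31.6965       158.4824
  6        46.25        29.3894       176.3364
  7        46.25        27.2503       190.7518
  8       546.25       298.4216     2,387.3728
  Σ                    540.4565     3,282.6947
P = 540.4565; Macaulay duration = 3,282.6947 / 540.4565 = 6.07393 years.
Modified duration = D_Mac / (1 + y) = 6.07393 / 1.0785 = 5.63183 years.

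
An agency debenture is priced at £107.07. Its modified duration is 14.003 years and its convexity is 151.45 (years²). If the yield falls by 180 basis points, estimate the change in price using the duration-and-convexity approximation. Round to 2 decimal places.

Duration effect: -D_mod·Δy = -14.003 × (-0.018) = +0.252054
Convexity effect: ½·C·(Δy)² = 0.5 × 151.45 × (-0.018)² = +0.0245349
ΔP/P ≈ +0.252054 + 0.0245349 = +0.2765889
ΔP ≈ 107.07 × (+0.2765889) = +29.614373523.

+£29.61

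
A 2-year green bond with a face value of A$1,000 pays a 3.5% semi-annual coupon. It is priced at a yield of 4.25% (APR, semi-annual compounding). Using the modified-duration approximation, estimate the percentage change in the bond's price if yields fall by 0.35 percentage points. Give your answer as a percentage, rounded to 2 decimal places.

Periodic yield y = 0.02125. Modified duration first:
  t   CF        PV=CF/(1+0.02125)^t    t·PV
  1        17.50        17.1359        17.1359
  2        17.50        16.7793        33.5586
  3        17.50        16.4302        49.2905
  4     1,017.50       935.4189     3,741.6756
  Σ                    985.7642     3,841.6605
P = 985.7642; D_Mac = 3.89714 half-year periods = 1.94857 yrs; D_mod = 1.94857/(1+0.02125) = 1.90802 yrs.
ΔP/P ≈ -D_mod · Δy = -1.90802 × (-0.0035) = +0.006678 = +0.6678%.

+0.67%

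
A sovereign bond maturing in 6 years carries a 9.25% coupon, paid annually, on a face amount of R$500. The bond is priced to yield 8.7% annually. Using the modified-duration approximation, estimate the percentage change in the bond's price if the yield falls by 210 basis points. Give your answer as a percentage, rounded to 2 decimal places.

+9.43%

Periodic yield y = 0.087. Modified duration first:
  t   CF        PV=CF/(1+0.087)^t    t·PV
  1        46.25        42.5483        42.5483
  2        46.25        39.1429        78.2857
  3        46.25        36.0100       108.0300
  4        46.25        33.1279       132.5115
  5        46.25        30.4764       152.3821
  6       546.25       331.1419     1,986.8516
  Σ                    512.4474     2,500.6093
P = 512.4474; D_Mac = 4.87974 yrs; D_mod = 4.87974/(1+0.087) = 4.48918 yrs.
ΔP/P ≈ -D_mod · Δy = -4.48918 × (-0.021) = +0.094273 = +9.4273%.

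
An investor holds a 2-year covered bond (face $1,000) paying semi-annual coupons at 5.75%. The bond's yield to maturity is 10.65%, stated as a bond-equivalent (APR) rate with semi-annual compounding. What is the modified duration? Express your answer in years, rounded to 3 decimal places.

1.817 years

Periodic yield y = 0.05325. First find Macaulay duration:
  t   CF        PV=CF/(1+0.05325)^t    t·PV
  1        28.75        27.2965        27.2965
  2        28.75        25.9164        51.8328
  3        28.75        24.6061        73.8184
  4     1,028.75       835.9571     3,343.8283
  Σ                    913.7761     3,496.7760
P = 913.7761; Macaulay duration = 3,496.7760 / 913.7761 = 3.82673 half-year periods = 1.91337 years.
Modified duration = D_Mac / (1 + y) = 1.91337 / 1.05325 = 1.81663 years.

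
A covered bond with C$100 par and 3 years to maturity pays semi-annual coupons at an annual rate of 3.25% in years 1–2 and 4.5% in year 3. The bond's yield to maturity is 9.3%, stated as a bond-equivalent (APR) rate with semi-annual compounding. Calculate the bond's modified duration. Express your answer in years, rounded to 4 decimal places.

Periodic yield y = 0.0465. First find Macaulay duration:
  t   CF        PV=CF/(1+0.0465)^t    t·PV
  1        1.625         1.5528         1.5528
  2        1.625         1.4838         2.9676
  3        1.625         1.4179         4.2536
  4        1.625         1.3549         5.4195
  5        2.250         1.7926         8.9631
  6      102.250        77.8445       467.0670
  Σ                     85.4464       490.2235
P = 85.4464; Macaulay duration = 490.2235 / 85.4464 = 5.73720 half-year periods = 2.86860 years.
Modified duration = D_Mac / (1 + y) = 2.86860 / 1.0465 = 2.74114 years.

2.7411 years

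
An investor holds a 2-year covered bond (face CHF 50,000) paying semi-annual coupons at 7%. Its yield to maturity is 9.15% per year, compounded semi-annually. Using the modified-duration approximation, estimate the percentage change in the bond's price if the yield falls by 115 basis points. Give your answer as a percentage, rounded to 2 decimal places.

Periodic yield y = 0.04575. Modified duration first:
  t   CF        PV=CF/(1+0.04575)^t    t·PV
  1     1,750.00     1,673.4401     1,673.4401
  2     1,750.00     1,600.2296     3,200.4592
  3     1,750.00     1,530.2220     4,590.6659
  4    51,750.00    43,271.1922   173,084.7689
  Σ                 48,075.0839   182,549.3341
P = 48,075.0839; D_Mac = 3.79717 half-year periods = 1.89859 yrs; D_mod = 1.89859/(1+0.04575) = 1.81553 yrs.
ΔP/P ≈ -D_mod · Δy = -1.81553 × (-0.0115) = +0.020879 = +2.0879%.

+2.09%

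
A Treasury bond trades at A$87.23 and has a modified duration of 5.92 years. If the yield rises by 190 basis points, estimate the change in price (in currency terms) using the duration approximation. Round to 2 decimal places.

Duration approximation: ΔP/P ≈ -D_mod · Δy = -5.92 × (+0.019) = -0.112480.
ΔP ≈ 87.23 × (-0.112480) = -9.8116304.

-A$9.81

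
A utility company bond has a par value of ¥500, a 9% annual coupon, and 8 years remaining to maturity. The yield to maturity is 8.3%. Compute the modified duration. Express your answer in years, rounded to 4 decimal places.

5.6087 years

Periodic yield y = 0.083. First find Macaulay duration:
  t   CF        PV=CF/(1+0.083)^t    t·PV
  1        45.00        41.5512        41.5512
  2        45.00        38.3668        76.7336
  3        45.00        35.4264       106.2792
  4        45.00        32.7114       130.8455
  5        45.00        30.2044       151.0220
  6        45.00        27.8896       167.3374
  7        45.00        25.7521       180.2650
  8       545.00       287.9843     2,303.8746
  Σ                    519.8863     3,157.9085
P = 519.8863; Macaulay duration = 3,157.9085 / 519.8863 = 6.07423 years.
Modified duration = D_Mac / (1 + y) = 6.07423 / 1.083 = 5.60871 years.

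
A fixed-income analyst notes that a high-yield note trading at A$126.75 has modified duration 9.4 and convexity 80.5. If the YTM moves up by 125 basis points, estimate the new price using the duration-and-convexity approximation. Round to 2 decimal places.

A$112.65

Duration effect: -D_mod·Δy = -9.4 × (+0.0125) = -0.117500
Convexity effect: ½·C·(Δy)² = 0.5 × 80.5 × (0.0125)² = +0.0062890625
ΔP/P ≈ -0.117500 + 0.0062890625 = -0.1112109375
New price ≈ 126.75 × (1 - 0.1112109375) = 112.654013671875.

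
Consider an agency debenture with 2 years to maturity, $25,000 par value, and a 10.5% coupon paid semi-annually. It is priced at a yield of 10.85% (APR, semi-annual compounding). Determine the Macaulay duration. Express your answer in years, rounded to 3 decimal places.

Periodic yield y = 0.05425. Discount each cash flow and weight by its period:
  t   CF        PV=CF/(1+0.05425)^t    t·PV
  1     1,312.50     1,244.9609     1,244.9609
  2     1,312.50     1,180.8972     2,361.7944
  3     1,312.50     1,120.1301     3,360.3904
  4    26,312.50    21,300.3958    85,201.5834
  Σ                 24,846.3841    92,168.7291
Price P = Σ PV = 24,846.3841.
Macaulay duration = Σ(t·PV) / P = 92,168.7291 / 24,846.3841 = 3.70954 half-year periods.
In years: 3.70954 / 2 = 1.85477 years.

1.855 years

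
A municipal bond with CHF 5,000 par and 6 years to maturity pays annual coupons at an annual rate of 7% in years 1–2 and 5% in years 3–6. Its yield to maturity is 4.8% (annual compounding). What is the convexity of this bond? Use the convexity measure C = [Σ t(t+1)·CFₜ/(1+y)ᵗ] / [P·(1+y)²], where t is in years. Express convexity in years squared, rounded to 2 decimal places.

31.59

With y = 0.048:
  t   CF        PV=CF/(1+0.048)^t    t·PV        t(t+1)·PV
  1       350.00       333.9695       333.9695         667.9389
  2       350.00       318.6732       637.3463       1,912.0389
  3       250.00       217.1982       651.5945       2,606.3780
  4       250.00       207.2502       829.0006       4,145.0032
  5       250.00       197.7578       988.7889       5,932.7336
  6     5,250.00     3,962.7038    23,776.2226     166,433.5581
  Σ                  5,237.5525    27,216.9225     181,697.6509
P = 5,237.5525.
Convexity = Σ t(t+1)·PV / [P·(1+y)²] = 181,697.6509 / (5,237.5525 × 1.098304) = 31.58627.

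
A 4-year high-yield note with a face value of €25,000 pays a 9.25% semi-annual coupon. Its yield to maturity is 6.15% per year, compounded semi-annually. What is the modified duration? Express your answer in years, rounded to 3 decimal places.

Periodic yield y = 0.03075. First find Macaulay duration:
  t   CF        PV=CF/(1+0.03075)^t    t·PV
  1     1,156.25     1,121.7560     1,121.7560
  2     1,156.25     1,088.2911     2,176.5821
  3     1,156.25     1,055.8245     3,167.4734
  4     1,156.25     1,024.3264     4,097.3057
  5     1,156.25       993.7680     4,968.8402
  6     1,156.25       964.1213     5,784.7279
  7     1,156.25       935.3590     6,547.5132
  8    26,156.25    20,528.0989   164,224.7914
  Σ                 27,711.5452   192,088.9898
P = 27,711.5452; Macaulay duration = 192,088.9898 / 27,711.5452 = 6.93173 half-year periods = 3.46587 years.
Modified duration = D_Mac / (1 + y) = 3.46587 / 1.03075 = 3.36247 years.

3.362 years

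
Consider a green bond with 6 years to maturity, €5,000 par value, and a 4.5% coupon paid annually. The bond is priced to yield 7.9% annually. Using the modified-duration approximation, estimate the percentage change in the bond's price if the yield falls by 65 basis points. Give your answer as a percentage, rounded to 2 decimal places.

Periodic yield y = 0.079. Modified duration first:
  t   CF        PV=CF/(1+0.079)^t    t·PV
  1       225.00       208.5264       208.5264
  2       225.00       193.2590       386.5179
  3       225.00       179.1093       537.3280
  4       225.00       165.9957       663.9826
  5       225.00       153.8421       769.2107
  6     5,225.00     3,310.9882    19,865.9289
  Σ                  4,211.7206    22,431.4945
P = 4,211.7206; D_Mac = 5.32597 yrs; D_mod = 5.32597/(1+0.079) = 4.93602 yrs.
ΔP/P ≈ -D_mod · Δy = -4.93602 × (-0.0065) = +0.032084 = +3.2084%.

+3.21%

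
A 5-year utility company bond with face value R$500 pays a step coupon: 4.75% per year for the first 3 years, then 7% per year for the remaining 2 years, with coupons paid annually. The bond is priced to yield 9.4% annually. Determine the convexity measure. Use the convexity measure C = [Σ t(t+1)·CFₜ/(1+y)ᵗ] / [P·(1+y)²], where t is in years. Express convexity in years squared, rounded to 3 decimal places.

With y = 0.094:
  t   CF        PV=CF/(1+0.094)^t    t·PV        t(t+1)·PV
  1        23.75        21.7093        21.7093          43.4186
  2        23.75        19.8440        39.6880         119.0639
  3        23.75        18.1389        54.4168         217.6672
  4        35.00        24.4342        97.7369         488.6847
  5       535.00       341.4029     1,707.0144      10,242.0862
  Σ                    425.5294     1,920.5654      11,110.9206
P = 425.5294.
Convexity = Σ t(t+1)·PV / [P·(1+y)²] = 11,110.9206 / (425.5294 × 1.196836) = 21.81654.

21.817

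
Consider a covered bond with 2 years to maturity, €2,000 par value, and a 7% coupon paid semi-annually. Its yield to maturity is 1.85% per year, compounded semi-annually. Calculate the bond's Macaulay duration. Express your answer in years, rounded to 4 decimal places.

Periodic yield y = 0.00925. Discount each cash flow and weight by its period:
  t   CF        PV=CF/(1+0.00925)^t    t·PV
  1        70.00        69.3584        69.3584
  2        70.00        68.7227       137.4455
  3        70.00        68.0929       204.2787
  4     2,070.00     1,995.1489     7,980.5956
  Σ                  2,201.3230     8,391.6782
Price P = Σ PV = 2,201.3230.
Macaulay duration = Σ(t·PV) / P = 8,391.6782 / 2,201.3230 = 3.81211 half-year periods.
In years: 3.81211 / 2 = 1.90605 years.

1.9061 years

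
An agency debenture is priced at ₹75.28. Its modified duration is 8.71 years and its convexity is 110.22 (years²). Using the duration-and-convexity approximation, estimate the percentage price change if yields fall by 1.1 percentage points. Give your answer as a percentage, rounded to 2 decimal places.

+10.25%

Duration effect: -D_mod·Δy = -8.71 × (-0.011) = +0.095810
Convexity effect: ½·C·(Δy)² = 0.5 × 110.22 × (-0.011)² = +0.00666831
ΔP/P ≈ +0.095810 + 0.00666831 = +0.10247831
= +10.247831%.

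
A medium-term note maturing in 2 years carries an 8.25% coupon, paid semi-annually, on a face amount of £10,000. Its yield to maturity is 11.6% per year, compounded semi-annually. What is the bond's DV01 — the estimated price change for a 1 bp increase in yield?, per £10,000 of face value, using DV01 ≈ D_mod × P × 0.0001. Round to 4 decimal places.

£1.6736

Periodic yield y = 0.058.
  t   CF        PV=CF/(1+0.058)^t    t·PV
  1       412.50       389.8866       389.8866
  2       412.50       368.5128       737.0257
  3       412.50       348.3108     1,044.9324
  4    10,412.50     8,310.2166    33,240.8664
  Σ                  9,416.9268    35,412.7111
P = 9,416.9268; D_Mac = 3.76054 half-year periods = 1.88027 yrs; D_mod = 1.77719 yrs.
DV01 ≈ 1.77719 × 9,416.9268 × 0.0001 = 1.673569.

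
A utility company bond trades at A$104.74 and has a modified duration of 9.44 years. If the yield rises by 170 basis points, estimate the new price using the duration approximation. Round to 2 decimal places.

Duration approximation: ΔP/P ≈ -D_mod · Δy = -9.44 × (+0.017) = -0.160480.
New price ≈ 104.74 × (1 - 0.160480) = 87.9313248.

A$87.93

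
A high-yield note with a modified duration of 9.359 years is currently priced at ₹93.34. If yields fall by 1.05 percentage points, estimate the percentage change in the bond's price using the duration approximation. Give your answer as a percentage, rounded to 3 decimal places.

+9.827%

Duration approximation: ΔP/P ≈ -D_mod · Δy = -9.359 × (-0.0105) = +0.0982695.
As a percentage: +9.82695%.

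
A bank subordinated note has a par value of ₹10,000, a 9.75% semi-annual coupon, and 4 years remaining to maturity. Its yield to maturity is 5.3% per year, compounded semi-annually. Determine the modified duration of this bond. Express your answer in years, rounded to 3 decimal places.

Periodic yield y = 0.0265. First find Macaulay duration:
  t   CF        PV=CF/(1+0.0265)^t    t·PV
  1       487.50       474.9148       474.9148
  2       487.50       462.6544       925.3088
  3       487.50       450.7106     1,352.1318
  4       487.50       439.0751     1,756.3004
  5       487.50       427.7400     2,138.6999
  6       487.50       416.6975     2,500.1850
  7       487.50       405.9401     2,841.5806
  8    10,487.50     8,507.4684    68,059.7471
  Σ                 11,585.2008    80,048.8684
P = 11,585.2008; Macaulay duration = 80,048.8684 / 11,585.2008 = 6.90958 half-year periods = 3.45479 years.
Modified duration = D_Mac / (1 + y) = 3.45479 / 1.0265 = 3.36560 years.

3.366 years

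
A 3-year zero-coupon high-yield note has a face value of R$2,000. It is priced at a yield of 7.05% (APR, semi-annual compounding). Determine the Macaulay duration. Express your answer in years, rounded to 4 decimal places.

3.0000 years

A zero-coupon bond has a single cash flow at maturity, so its Macaulay duration equals its maturity: 3 years.
(Equivalently: 6 semi-annual periods ÷ 2 = 3 years.)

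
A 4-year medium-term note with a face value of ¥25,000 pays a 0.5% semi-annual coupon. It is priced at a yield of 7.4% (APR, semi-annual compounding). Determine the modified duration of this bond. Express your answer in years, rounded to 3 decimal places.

Periodic yield y = 0.037. First find Macaulay duration:
  t   CF        PV=CF/(1+0.037)^t    t·PV
  1        62.50        60.2700        60.2700
  2        62.50        58.1196       116.2392
  3        62.50        56.0459       168.1377
  4        62.50        54.0462       216.1847
  5        62.50        52.1178       260.5891
  6        62.50        50.2583       301.5496
  7        62.50        48.4651       339.2554
  8    25,062.50    18,741.0681   149,928.5448
  Σ                 19,120.3909   151,390.7705
P = 19,120.3909; Macaulay duration = 151,390.7705 / 19,120.3909 = 7.91777 half-year periods = 3.95888 years.
Modified duration = D_Mac / (1 + y) = 3.95888 / 1.037 = 3.81763 years.

3.818 years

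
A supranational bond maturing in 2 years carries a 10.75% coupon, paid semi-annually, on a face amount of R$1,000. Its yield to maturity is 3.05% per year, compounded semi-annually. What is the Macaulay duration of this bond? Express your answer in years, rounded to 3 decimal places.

Periodic yield y = 0.01525. Discount each cash flow and weight by its period:
  t   CF        PV=CF/(1+0.01525)^t    t·PV
  1        53.75        52.9426        52.9426
  2        53.75        52.1474       104.2948
  3        53.75        51.3641       154.0922
  4     1,053.75       991.8491     3,967.3963
  Σ                  1,148.3032     4,278.7259
Price P = Σ PV = 1,148.3032.
Macaulay duration = Σ(t·PV) / P = 4,278.7259 / 1,148.3032 = 3.72613 half-year periods.
In years: 3.72613 / 2 = 1.86306 years.

1.863 years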